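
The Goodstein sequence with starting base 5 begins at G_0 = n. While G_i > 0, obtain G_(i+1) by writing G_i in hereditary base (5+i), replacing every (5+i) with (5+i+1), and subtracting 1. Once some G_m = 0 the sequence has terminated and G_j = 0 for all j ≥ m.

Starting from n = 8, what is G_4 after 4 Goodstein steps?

8

[0] 8 ≡ 5 + 3 (base 5). Lift 6: 9. −1: 8.
[1] 8 ≡ 6 + 2 (base 6). Lift 7: 9. −1: 8.
[2] 8 ≡ 7 + 1 (base 7). Lift 8: 9. −1: 8.
[3] 8 ≡ 8 (base 8). Lift 9: 9. −1: 8.
[4] 8 ≡ 8 (base 9). Lift 10: 8. −1: 7.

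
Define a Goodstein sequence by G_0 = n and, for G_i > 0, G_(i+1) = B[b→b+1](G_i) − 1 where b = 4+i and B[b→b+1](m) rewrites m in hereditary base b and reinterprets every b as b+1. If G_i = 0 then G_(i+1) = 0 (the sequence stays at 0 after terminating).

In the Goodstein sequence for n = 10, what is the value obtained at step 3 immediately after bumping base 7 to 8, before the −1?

14

G_0=10  [base 4] 2·4 + 2  →[4↦5]→  2·5 + 2 = 12  −1 ⇒ G_1=11
G_1=11  [base 5] 2·5 + 1  →[5↦6]→  2·6 + 1 = 13  −1 ⇒ G_2=12
G_2=12  [base 6] 2·6  →[6↦7]→  2·7 = 14  −1 ⇒ G_3=13
G_3=13  [base 7] 7 + 6  →[7↦8]→  8 + 6 = 14  −1 ⇒ G_4=13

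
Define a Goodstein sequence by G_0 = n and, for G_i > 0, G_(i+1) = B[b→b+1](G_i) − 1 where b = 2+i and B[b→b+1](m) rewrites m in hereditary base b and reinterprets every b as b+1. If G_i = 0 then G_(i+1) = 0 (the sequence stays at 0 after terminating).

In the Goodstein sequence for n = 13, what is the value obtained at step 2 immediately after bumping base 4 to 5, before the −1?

step 0: 13 = 2^(2 + 1) + 2^2 + 1; sub 3 for 2: 3^(3 + 1) + 3^3 + 1; = 109; G_1 = 109−1 = 108
step 1: 108 = 3^(3 + 1) + 3^3; sub 4 for 3: 4^(4 + 1) + 4^4; = 1280; G_2 = 1280−1 = 1279

16093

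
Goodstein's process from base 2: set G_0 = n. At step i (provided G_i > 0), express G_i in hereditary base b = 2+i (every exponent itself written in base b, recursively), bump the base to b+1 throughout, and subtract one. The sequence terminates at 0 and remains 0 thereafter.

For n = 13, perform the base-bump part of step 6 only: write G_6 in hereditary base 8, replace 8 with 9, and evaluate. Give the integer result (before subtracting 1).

i=0: 13 = 2^(2 + 1) + 2^2 + 1 (b=2); 2→3: 3^(3 + 1) + 3^3 + 1 = 109; 109−1 = 108
i=1: 108 = 3^(3 + 1) + 3^3 (b=3); 3→4: 4^(4 + 1) + 4^4 = 1280; 1280−1 = 1279
i=2: 1279 = 4^(4 + 1) + 3·4^3 + 3·4^2 + 3·4 + 3 (b=4); 4→5: 5^(5 + 1) + 3·5^3 + 3·5^2 + 3·5 + 3 = 16093; 16093−1 = 16092
i=3: 16092 = 5^(5 + 1) + 3·5^3 + 3·5^2 + 3·5 + 2 (b=5); 5→6: 6^(6 + 1) + 3·6^3 + 3·6^2 + 3·6 + 2 = 280712; 280712−1 = 280711
i=4: 280711 = 6^(6 + 1) + 3·6^3 + 3·6^2 + 3·6 + 1 (b=6); 6→7: 7^(7 + 1) + 3·7^3 + 3·7^2 + 3·7 + 1 = 5765999; 5765999−1 = 5765998
i=5: 5765998 = 7^(7 + 1) + 3·7^3 + 3·7^2 + 3·7 (b=7); 7→8: 8^(8 + 1) + 3·8^3 + 3·8^2 + 3·8 = 134219480; 134219480−1 = 134219479
i=6: 134219479 = 8^(8 + 1) + 3·8^3 + 3·8^2 + 2·8 + 7 (b=8); 8→9: 9^(9 + 1) + 3·9^3 + 3·9^2 + 2·9 + 7 = 3486786856; 3486786856−1 = 3486786855

3486786856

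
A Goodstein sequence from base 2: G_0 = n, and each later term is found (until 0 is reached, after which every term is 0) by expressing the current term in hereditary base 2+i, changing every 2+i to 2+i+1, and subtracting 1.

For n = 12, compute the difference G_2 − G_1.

958

(0) 12|_2 = 2^(2 + 1) + 2^2 ↦ 3^(3 + 1) + 3^3|_3 = 108 ⇒ 107
(1) 107|_3 = 3^(3 + 1) + 2·3^2 + 2·3 + 2 ↦ 4^(4 + 1) + 2·4^2 + 2·4 + 2|_4 = 1066 ⇒ 1065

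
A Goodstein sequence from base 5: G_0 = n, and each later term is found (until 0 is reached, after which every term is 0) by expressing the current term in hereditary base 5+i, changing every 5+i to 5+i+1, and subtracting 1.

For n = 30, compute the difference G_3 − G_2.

14

(0) 30|_5 = 5^2 + 5 ↦ 6^2 + 6|_6 = 42 ⇒ 41
(1) 41|_6 = 6^2 + 5 ↦ 7^2 + 5|_7 = 54 ⇒ 53
(2) 53|_7 = 7^2 + 4 ↦ 8^2 + 4|_8 = 68 ⇒ 67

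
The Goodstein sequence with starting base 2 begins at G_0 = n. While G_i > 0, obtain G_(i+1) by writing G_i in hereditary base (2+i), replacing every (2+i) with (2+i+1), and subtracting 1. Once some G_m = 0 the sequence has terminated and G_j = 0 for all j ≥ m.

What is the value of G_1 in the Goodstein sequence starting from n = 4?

26

i=0: 4 = 2^2 (b=2); 2→3: 3^3 = 27; 27−1 = 26
i=1: 26 = 2·3^2 + 2·3 + 2 (b=3); 3→4: 2·4^2 + 2·4 + 2 = 42; 42−1 = 41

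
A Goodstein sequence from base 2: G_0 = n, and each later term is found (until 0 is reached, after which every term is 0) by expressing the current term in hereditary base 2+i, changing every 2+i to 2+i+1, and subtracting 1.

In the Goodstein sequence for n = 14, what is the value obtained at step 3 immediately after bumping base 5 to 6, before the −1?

base 2: 14 = 2^(2 + 1) + 2^2 + 2; at 3: 3^(3 + 1) + 3^3 + 3 = 111; next = 110
base 3: 110 = 3^(3 + 1) + 3^3 + 2; at 4: 4^(4 + 1) + 4^4 + 2 = 1282; next = 1281
base 4: 1281 = 4^(4 + 1) + 4^4 + 1; at 5: 5^(5 + 1) + 5^5 + 1 = 18751; next = 18750
base 5: 18750 = 5^(5 + 1) + 5^5; at 6: 6^(6 + 1) + 6^6 = 326592; next = 326591

326592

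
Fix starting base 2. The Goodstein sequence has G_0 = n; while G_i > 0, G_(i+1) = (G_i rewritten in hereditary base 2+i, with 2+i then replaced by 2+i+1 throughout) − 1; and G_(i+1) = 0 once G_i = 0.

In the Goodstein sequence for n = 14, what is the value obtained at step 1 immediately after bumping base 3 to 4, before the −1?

(0) 14|_2 = 2^(2 + 1) + 2^2 + 2 ↦ 3^(3 + 1) + 3^3 + 3|_3 = 111 ⇒ 110
(1) 110|_3 = 3^(3 + 1) + 3^3 + 2 ↦ 4^(4 + 1) + 4^4 + 2|_4 = 1282 ⇒ 1281

1282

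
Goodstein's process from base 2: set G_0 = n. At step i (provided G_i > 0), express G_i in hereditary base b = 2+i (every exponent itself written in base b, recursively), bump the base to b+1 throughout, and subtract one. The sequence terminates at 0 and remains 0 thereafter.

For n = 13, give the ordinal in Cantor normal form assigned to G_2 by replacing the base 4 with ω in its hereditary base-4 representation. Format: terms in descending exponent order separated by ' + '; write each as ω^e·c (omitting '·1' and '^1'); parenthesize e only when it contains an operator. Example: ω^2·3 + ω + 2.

ω^(ω + 1) + ω^3·3 + ω^2·3 + ω·3 + 3

(0) 13|_2 = 2^(2 + 1) + 2^2 + 1 ↦ 3^(3 + 1) + 3^3 + 1|_3 = 109 ⇒ 108
(1) 108|_3 = 3^(3 + 1) + 3^3 ↦ 4^(4 + 1) + 4^4|_4 = 1280 ⇒ 1279
(2) 1279|_4 = 4^(4 + 1) + 3·4^3 + 3·4^2 + 3·4 + 3 ↦ 5^(5 + 1) + 3·5^3 + 3·5^2 + 3·5 + 3|_5 = 16093 ⇒ 16092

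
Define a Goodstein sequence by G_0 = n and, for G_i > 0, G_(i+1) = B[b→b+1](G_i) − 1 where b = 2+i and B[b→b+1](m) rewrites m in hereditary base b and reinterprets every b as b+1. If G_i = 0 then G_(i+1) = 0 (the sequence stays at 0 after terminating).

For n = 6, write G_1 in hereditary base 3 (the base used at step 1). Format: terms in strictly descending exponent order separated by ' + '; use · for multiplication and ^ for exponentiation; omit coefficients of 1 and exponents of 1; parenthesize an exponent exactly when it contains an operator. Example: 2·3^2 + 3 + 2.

3^3 + 2

G_0 = 6. HB_2(6) = 2^2 + 2. Bump = 30. G_1 = 29.
G_1 = 29. HB_3(29) = 3^3 + 2. Bump = 258. G_2 = 257.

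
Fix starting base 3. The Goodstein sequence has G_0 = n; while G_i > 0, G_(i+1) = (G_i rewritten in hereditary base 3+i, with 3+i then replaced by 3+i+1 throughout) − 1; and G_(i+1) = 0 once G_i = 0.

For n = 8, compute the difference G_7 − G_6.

(0) 8|_3 = 2·3 + 2 ↦ 2·4 + 2|_4 = 10 ⇒ 9
(1) 9|_4 = 2·4 + 1 ↦ 2·5 + 1|_5 = 11 ⇒ 10
(2) 10|_5 = 2·5 ↦ 2·6|_6 = 12 ⇒ 11
(3) 11|_6 = 6 + 5 ↦ 7 + 5|_7 = 12 ⇒ 11
(4) 11|_7 = 7 + 4 ↦ 8 + 4|_8 = 12 ⇒ 11
(5) 11|_8 = 8 + 3 ↦ 9 + 3|_9 = 12 ⇒ 11
(6) 11|_9 = 9 + 2 ↦ 10 + 2|_10 = 12 ⇒ 11

0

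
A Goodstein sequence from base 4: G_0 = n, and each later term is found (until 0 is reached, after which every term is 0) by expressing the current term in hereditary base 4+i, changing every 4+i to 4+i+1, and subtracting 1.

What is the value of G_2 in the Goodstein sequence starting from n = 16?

27

step 0: 16 = 4^2; sub 5 for 4: 5^2; = 25; G_1 = 25−1 = 24
step 1: 24 = 4·5 + 4; sub 6 for 5: 4·6 + 4; = 28; G_2 = 28−1 = 27
step 2: 27 = 4·6 + 3; sub 7 for 6: 4·7 + 3; = 31; G_3 = 31−1 = 30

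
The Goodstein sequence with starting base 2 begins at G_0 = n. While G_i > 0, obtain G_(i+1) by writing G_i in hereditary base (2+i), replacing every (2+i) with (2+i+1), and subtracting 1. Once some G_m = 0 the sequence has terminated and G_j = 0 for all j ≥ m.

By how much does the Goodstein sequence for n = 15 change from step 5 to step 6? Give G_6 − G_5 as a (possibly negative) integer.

144406599

i=0: 15 = 2^(2 + 1) + 2^2 + 2 + 1 (b=2); 2→3: 3^(3 + 1) + 3^3 + 3 + 1 = 112; 112−1 = 111
i=1: 111 = 3^(3 + 1) + 3^3 + 3 (b=3); 3→4: 4^(4 + 1) + 4^4 + 4 = 1284; 1284−1 = 1283
i=2: 1283 = 4^(4 + 1) + 4^4 + 3 (b=4); 4→5: 5^(5 + 1) + 5^5 + 3 = 18753; 18753−1 = 18752
i=3: 18752 = 5^(5 + 1) + 5^5 + 2 (b=5); 5→6: 6^(6 + 1) + 6^6 + 2 = 326594; 326594−1 = 326593
i=4: 326593 = 6^(6 + 1) + 6^6 + 1 (b=6); 6→7: 7^(7 + 1) + 7^7 + 1 = 6588345; 6588345−1 = 6588344
i=5: 6588344 = 7^(7 + 1) + 7^7 (b=7); 7→8: 8^(8 + 1) + 8^8 = 150994944; 150994944−1 = 150994943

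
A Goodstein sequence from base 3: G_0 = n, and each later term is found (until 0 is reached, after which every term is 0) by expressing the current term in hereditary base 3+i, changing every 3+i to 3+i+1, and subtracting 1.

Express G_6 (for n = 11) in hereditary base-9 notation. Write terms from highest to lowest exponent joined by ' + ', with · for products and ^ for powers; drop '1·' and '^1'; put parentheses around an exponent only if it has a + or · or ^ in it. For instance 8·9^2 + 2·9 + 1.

G_0=11  [base 3] 3^2 + 2  →[3↦4]→  4^2 + 2 = 18  −1 ⇒ G_1=17
G_1=17  [base 4] 4^2 + 1  →[4↦5]→  5^2 + 1 = 26  −1 ⇒ G_2=25
G_2=25  [base 5] 5^2  →[5↦6]→  6^2 = 36  −1 ⇒ G_3=35
G_3=35  [base 6] 5·6 + 5  →[6↦7]→  5·7 + 5 = 40  −1 ⇒ G_4=39
G_4=39  [base 7] 5·7 + 4  →[7↦8]→  5·8 + 4 = 44  −1 ⇒ G_5=43
G_5=43  [base 8] 5·8 + 3  →[8↦9]→  5·9 + 3 = 48  −1 ⇒ G_6=47
G_6=47  [base 9] 5·9 + 2  →[9↦10]→  5·10 + 2 = 52  −1 ⇒ G_7=51

5·9 + 2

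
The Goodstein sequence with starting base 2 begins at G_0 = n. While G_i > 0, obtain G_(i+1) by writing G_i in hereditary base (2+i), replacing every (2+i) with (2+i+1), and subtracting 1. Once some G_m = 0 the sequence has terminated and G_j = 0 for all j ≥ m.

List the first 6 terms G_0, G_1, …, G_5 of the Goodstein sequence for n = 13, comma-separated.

[0] 13 ≡ 2^(2 + 1) + 2^2 + 1 (base 2). Lift 3: 109. −1: 108.
[1] 108 ≡ 3^(3 + 1) + 3^3 (base 3). Lift 4: 1280. −1: 1279.
[2] 1279 ≡ 4^(4 + 1) + 3·4^3 + 3·4^2 + 3·4 + 3 (base 4). Lift 5: 16093. −1: 16092.
[3] 16092 ≡ 5^(5 + 1) + 3·5^3 + 3·5^2 + 3·5 + 2 (base 5). Lift 6: 280712. −1: 280711.
[4] 280711 ≡ 6^(6 + 1) + 3·6^3 + 3·6^2 + 3·6 + 1 (base 6). Lift 7: 5765999. −1: 5765998.

13, 108, 1279, 16092, 280711, 5765998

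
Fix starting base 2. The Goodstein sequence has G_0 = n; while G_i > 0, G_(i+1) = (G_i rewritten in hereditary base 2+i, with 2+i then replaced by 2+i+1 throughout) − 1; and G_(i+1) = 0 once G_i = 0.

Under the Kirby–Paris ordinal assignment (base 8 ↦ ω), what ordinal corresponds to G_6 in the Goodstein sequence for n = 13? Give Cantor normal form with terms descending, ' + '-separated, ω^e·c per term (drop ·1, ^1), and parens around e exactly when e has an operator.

[0] 13 ≡ 2^(2 + 1) + 2^2 + 1 (base 2). Lift 3: 109. −1: 108.
[1] 108 ≡ 3^(3 + 1) + 3^3 (base 3). Lift 4: 1280. −1: 1279.
[2] 1279 ≡ 4^(4 + 1) + 3·4^3 + 3·4^2 + 3·4 + 3 (base 4). Lift 5: 16093. −1: 16092.
[3] 16092 ≡ 5^(5 + 1) + 3·5^3 + 3·5^2 + 3·5 + 2 (base 5). Lift 6: 280712. −1: 280711.
[4] 280711 ≡ 6^(6 + 1) + 3·6^3 + 3·6^2 + 3·6 + 1 (base 6). Lift 7: 5765999. −1: 5765998.
[5] 5765998 ≡ 7^(7 + 1) + 3·7^3 + 3·7^2 + 3·7 (base 7). Lift 8: 134219480. −1: 134219479.
[6] 134219479 ≡ 8^(8 + 1) + 3·8^3 + 3·8^2 + 2·8 + 7 (base 8). Lift 9: 3486786856. −1: 3486786855.

ω^(ω + 1) + ω^3·3 + ω^2·3 + ω·2 + 7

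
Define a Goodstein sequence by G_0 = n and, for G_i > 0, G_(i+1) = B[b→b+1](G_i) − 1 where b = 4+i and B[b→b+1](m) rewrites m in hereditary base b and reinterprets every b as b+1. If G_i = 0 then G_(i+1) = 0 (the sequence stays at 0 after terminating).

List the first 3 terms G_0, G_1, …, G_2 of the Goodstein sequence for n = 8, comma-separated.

(0) 8|_4 = 2·4 ↦ 2·5|_5 = 10 ⇒ 9
(1) 9|_5 = 5 + 4 ↦ 6 + 4|_6 = 10 ⇒ 9

8, 9, 9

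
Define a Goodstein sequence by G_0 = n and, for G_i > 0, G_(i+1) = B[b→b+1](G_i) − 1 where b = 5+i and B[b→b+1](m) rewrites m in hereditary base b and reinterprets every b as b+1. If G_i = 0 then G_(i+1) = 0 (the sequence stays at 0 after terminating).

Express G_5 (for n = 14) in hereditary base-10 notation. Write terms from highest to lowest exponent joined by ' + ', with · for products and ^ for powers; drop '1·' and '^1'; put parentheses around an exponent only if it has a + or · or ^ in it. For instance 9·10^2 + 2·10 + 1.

G_0=14  [base 5] 2·5 + 4  →[5↦6]→  2·6 + 4 = 16  −1 ⇒ G_1=15
G_1=15  [base 6] 2·6 + 3  →[6↦7]→  2·7 + 3 = 17  −1 ⇒ G_2=16
G_2=16  [base 7] 2·7 + 2  →[7↦8]→  2·8 + 2 = 18  −1 ⇒ G_3=17
G_3=17  [base 8] 2·8 + 1  →[8↦9]→  2·9 + 1 = 19  −1 ⇒ G_4=18
G_4=18  [base 9] 2·9  →[9↦10]→  2·10 = 20  −1 ⇒ G_5=19

10 + 9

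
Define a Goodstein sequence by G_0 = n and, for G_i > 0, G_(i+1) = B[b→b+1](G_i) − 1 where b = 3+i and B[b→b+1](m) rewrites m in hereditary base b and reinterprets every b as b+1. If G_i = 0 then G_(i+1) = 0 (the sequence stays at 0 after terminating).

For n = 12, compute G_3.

37

G_0=12  [base 3] 3^2 + 3  →[3↦4]→  4^2 + 4 = 20  −1 ⇒ G_1=19
G_1=19  [base 4] 4^2 + 3  →[4↦5]→  5^2 + 3 = 28  −1 ⇒ G_2=27
G_2=27  [base 5] 5^2 + 2  →[5↦6]→  6^2 + 2 = 38  −1 ⇒ G_3=37
G_3=37  [base 6] 6^2 + 1  →[6↦7]→  7^2 + 1 = 50  −1 ⇒ G_4=49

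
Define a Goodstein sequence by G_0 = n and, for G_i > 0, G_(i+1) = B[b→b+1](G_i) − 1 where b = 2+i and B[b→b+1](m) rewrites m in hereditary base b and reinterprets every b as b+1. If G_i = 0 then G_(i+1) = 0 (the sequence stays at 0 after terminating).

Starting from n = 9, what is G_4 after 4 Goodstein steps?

i=0: 9 = 2^(2 + 1) + 1 (b=2); 2→3: 3^(3 + 1) + 1 = 82; 82−1 = 81
i=1: 81 = 3^(3 + 1) (b=3); 3→4: 4^(4 + 1) = 1024; 1024−1 = 1023
i=2: 1023 = 3·4^4 + 3·4^3 + 3·4^2 + 3·4 + 3 (b=4); 4→5: 3·5^5 + 3·5^3 + 3·5^2 + 3·5 + 3 = 9843; 9843−1 = 9842
i=3: 9842 = 3·5^5 + 3·5^3 + 3·5^2 + 3·5 + 2 (b=5); 5→6: 3·6^6 + 3·6^3 + 3·6^2 + 3·6 + 2 = 140744; 140744−1 = 140743

140743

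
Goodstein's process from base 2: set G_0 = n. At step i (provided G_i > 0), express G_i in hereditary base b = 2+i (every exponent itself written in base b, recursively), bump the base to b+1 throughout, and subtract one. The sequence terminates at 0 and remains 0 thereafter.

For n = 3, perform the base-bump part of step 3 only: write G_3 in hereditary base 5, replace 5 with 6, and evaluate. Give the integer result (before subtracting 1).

2

base 2: 3 = 2 + 1; at 3: 3 + 1 = 4; next = 3
base 3: 3 = 3; at 4: 4 = 4; next = 3
base 4: 3 = 3; at 5: 3 = 3; next = 2
base 5: 2 = 2; at 6: 2 = 2; next = 1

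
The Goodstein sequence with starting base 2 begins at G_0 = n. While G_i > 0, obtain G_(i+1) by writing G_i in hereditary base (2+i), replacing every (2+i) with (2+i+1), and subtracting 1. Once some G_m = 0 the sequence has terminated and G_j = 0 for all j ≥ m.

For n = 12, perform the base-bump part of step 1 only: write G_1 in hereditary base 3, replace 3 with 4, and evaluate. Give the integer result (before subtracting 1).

1066

G_0=12  [base 2] 2^(2 + 1) + 2^2  →[2↦3]→  3^(3 + 1) + 3^3 = 108  −1 ⇒ G_1=107
G_1=107  [base 3] 3^(3 + 1) + 2·3^2 + 2·3 + 2  →[3↦4]→  4^(4 + 1) + 2·4^2 + 2·4 + 2 = 1066  −1 ⇒ G_2=1065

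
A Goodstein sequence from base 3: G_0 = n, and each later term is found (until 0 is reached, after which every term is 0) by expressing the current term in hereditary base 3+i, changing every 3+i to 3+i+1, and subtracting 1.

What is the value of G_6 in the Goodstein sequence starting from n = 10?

(0) 10|_3 = 3^2 + 1 ↦ 4^2 + 1|_4 = 17 ⇒ 16
(1) 16|_4 = 4^2 ↦ 5^2|_5 = 25 ⇒ 24
(2) 24|_5 = 4·5 + 4 ↦ 4·6 + 4|_6 = 28 ⇒ 27
(3) 27|_6 = 4·6 + 3 ↦ 4·7 + 3|_7 = 31 ⇒ 30
(4) 30|_7 = 4·7 + 2 ↦ 4·8 + 2|_8 = 34 ⇒ 33
(5) 33|_8 = 4·8 + 1 ↦ 4·9 + 1|_9 = 37 ⇒ 36
(6) 36|_9 = 4·9 ↦ 4·10|_10 = 40 ⇒ 39

36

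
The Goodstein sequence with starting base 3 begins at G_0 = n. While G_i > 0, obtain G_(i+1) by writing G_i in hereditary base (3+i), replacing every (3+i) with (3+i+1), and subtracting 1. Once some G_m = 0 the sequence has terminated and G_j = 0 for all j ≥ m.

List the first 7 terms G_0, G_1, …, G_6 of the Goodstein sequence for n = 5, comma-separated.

5, 5, 5, 5, 4, 3, 2

[0] 5 ≡ 3 + 2 (base 3). Lift 4: 6. −1: 5.
[1] 5 ≡ 4 + 1 (base 4). Lift 5: 6. −1: 5.
[2] 5 ≡ 5 (base 5). Lift 6: 6. −1: 5.
[3] 5 ≡ 5 (base 6). Lift 7: 5. −1: 4.
[4] 4 ≡ 4 (base 7). Lift 8: 4. −1: 3.
[5] 3 ≡ 3 (base 8). Lift 9: 3. −1: 2.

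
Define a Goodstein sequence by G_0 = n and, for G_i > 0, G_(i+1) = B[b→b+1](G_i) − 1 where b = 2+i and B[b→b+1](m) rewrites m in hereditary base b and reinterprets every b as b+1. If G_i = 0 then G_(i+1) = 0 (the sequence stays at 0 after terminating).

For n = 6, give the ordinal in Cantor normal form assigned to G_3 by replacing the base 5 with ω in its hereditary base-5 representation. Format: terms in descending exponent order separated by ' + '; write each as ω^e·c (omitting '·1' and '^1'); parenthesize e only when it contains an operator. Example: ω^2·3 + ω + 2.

ω^ω

6 —HB2→ 2^2 + 2 —bump→ 3^3 + 3 = 30 —(−1)→ 29
29 —HB3→ 3^3 + 2 —bump→ 4^4 + 2 = 258 —(−1)→ 257
257 —HB4→ 4^4 + 1 —bump→ 5^5 + 1 = 3126 —(−1)→ 3125
3125 —HB5→ 5^5 —bump→ 6^6 = 46656 —(−1)→ 46655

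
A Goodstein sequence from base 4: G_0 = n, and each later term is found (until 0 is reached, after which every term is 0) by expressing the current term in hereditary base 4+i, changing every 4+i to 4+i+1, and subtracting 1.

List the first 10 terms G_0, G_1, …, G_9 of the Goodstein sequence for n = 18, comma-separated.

18, 26, 36, 48, 53, 58, 63, 68, 73, 78

18 —HB4→ 4^2 + 2 —bump→ 5^2 + 2 = 27 —(−1)→ 26
26 —HB5→ 5^2 + 1 —bump→ 6^2 + 1 = 37 —(−1)→ 36
36 —HB6→ 6^2 —bump→ 7^2 = 49 —(−1)→ 48
48 —HB7→ 6·7 + 6 —bump→ 6·8 + 6 = 54 —(−1)→ 53
53 —HB8→ 6·8 + 5 —bump→ 6·9 + 5 = 59 —(−1)→ 58
58 —HB9→ 6·9 + 4 —bump→ 6·10 + 4 = 64 —(−1)→ 63
63 —HB10→ 6·10 + 3 —bump→ 6·11 + 3 = 69 —(−1)→ 68
68 —HB11→ 6·11 + 2 —bump→ 6·12 + 2 = 74 —(−1)→ 73
73 —HB12→ 6·12 + 1 —bump→ 6·13 + 1 = 79 —(−1)→ 78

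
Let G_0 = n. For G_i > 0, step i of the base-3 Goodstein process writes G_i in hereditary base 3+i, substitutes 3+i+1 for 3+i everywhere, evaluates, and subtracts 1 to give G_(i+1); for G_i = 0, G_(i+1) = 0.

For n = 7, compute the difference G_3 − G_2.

0

(0) 7|_3 = 2·3 + 1 ↦ 2·4 + 1|_4 = 9 ⇒ 8
(1) 8|_4 = 2·4 ↦ 2·5|_5 = 10 ⇒ 9
(2) 9|_5 = 5 + 4 ↦ 6 + 4|_6 = 10 ⇒ 9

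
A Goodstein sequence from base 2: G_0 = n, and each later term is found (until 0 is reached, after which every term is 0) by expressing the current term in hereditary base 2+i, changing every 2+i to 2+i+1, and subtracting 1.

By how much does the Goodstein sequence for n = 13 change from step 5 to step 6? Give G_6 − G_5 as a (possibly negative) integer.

128453481

(0) 13|_2 = 2^(2 + 1) + 2^2 + 1 ↦ 3^(3 + 1) + 3^3 + 1|_3 = 109 ⇒ 108
(1) 108|_3 = 3^(3 + 1) + 3^3 ↦ 4^(4 + 1) + 4^4|_4 = 1280 ⇒ 1279
(2) 1279|_4 = 4^(4 + 1) + 3·4^3 + 3·4^2 + 3·4 + 3 ↦ 5^(5 + 1) + 3·5^3 + 3·5^2 + 3·5 + 3|_5 = 16093 ⇒ 16092
(3) 16092|_5 = 5^(5 + 1) + 3·5^3 + 3·5^2 + 3·5 + 2 ↦ 6^(6 + 1) + 3·6^3 + 3·6^2 + 3·6 + 2|_6 = 280712 ⇒ 280711
(4) 280711|_6 = 6^(6 + 1) + 3·6^3 + 3·6^2 + 3·6 + 1 ↦ 7^(7 + 1) + 3·7^3 + 3·7^2 + 3·7 + 1|_7 = 5765999 ⇒ 5765998
(5) 5765998|_7 = 7^(7 + 1) + 3·7^3 + 3·7^2 + 3·7 ↦ 8^(8 + 1) + 3·8^3 + 3·8^2 + 3·8|_8 = 134219480 ⇒ 134219479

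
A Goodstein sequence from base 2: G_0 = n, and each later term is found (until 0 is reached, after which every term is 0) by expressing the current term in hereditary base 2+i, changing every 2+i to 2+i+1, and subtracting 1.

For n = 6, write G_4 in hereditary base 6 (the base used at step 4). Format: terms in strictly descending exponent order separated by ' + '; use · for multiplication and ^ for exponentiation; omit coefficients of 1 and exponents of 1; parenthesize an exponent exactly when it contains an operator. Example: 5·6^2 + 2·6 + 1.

5·6^5 + 5·6^4 + 5·6^3 + 5·6^2 + 5·6 + 5

[0] 6 ≡ 2^2 + 2 (base 2). Lift 3: 30. −1: 29.
[1] 29 ≡ 3^3 + 2 (base 3). Lift 4: 258. −1: 257.
[2] 257 ≡ 4^4 + 1 (base 4). Lift 5: 3126. −1: 3125.
[3] 3125 ≡ 5^5 (base 5). Lift 6: 46656. −1: 46655.
[4] 46655 ≡ 5·6^5 + 5·6^4 + 5·6^3 + 5·6^2 + 5·6 + 5 (base 6). Lift 7: 98040. −1: 98039.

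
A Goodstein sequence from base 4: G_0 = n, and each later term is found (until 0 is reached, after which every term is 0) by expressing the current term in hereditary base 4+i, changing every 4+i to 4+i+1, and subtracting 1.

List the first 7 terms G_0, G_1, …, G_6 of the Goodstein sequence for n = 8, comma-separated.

8, 9, 9, 9, 9, 9, 9

[0] 8 ≡ 2·4 (base 4). Lift 5: 10. −1: 9.
[1] 9 ≡ 5 + 4 (base 5). Lift 6: 10. −1: 9.
[2] 9 ≡ 6 + 3 (base 6). Lift 7: 10. −1: 9.
[3] 9 ≡ 7 + 2 (base 7). Lift 8: 10. −1: 9.
[4] 9 ≡ 8 + 1 (base 8). Lift 9: 10. −1: 9.
[5] 9 ≡ 9 (base 9). Lift 10: 10. −1: 9.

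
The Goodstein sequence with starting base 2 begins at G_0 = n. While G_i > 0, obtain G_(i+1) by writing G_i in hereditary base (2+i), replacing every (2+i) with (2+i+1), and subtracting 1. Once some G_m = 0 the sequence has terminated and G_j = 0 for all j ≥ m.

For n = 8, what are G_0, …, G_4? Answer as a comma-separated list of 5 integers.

8, 80, 553, 6310, 93395

step 0: 8 = 2^(2 + 1); sub 3 for 2: 3^(3 + 1); = 81; G_1 = 81−1 = 80
step 1: 80 = 2·3^3 + 2·3^2 + 2·3 + 2; sub 4 for 3: 2·4^4 + 2·4^2 + 2·4 + 2; = 554; G_2 = 554−1 = 553
step 2: 553 = 2·4^4 + 2·4^2 + 2·4 + 1; sub 5 for 4: 2·5^5 + 2·5^2 + 2·5 + 1; = 6311; G_3 = 6311−1 = 6310
step 3: 6310 = 2·5^5 + 2·5^2 + 2·5; sub 6 for 5: 2·6^6 + 2·6^2 + 2·6; = 93396; G_4 = 93396−1 = 93395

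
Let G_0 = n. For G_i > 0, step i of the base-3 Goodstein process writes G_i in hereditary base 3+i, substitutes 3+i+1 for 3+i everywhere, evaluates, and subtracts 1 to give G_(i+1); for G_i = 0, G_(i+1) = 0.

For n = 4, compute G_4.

(0) 4|_3 = 3 + 1 ↦ 4 + 1|_4 = 5 ⇒ 4
(1) 4|_4 = 4 ↦ 5|_5 = 5 ⇒ 4
(2) 4|_5 = 4 ↦ 4|_6 = 4 ⇒ 3
(3) 3|_6 = 3 ↦ 3|_7 = 3 ⇒ 2
(4) 2|_7 = 2 ↦ 2|_8 = 2 ⇒ 1

2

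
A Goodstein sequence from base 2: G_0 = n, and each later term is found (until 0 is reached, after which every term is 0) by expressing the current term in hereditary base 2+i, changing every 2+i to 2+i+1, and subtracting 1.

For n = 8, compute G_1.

80

step 0: 8 = 2^(2 + 1); sub 3 for 2: 3^(3 + 1); = 81; G_1 = 81−1 = 80
step 1: 80 = 2·3^3 + 2·3^2 + 2·3 + 2; sub 4 for 3: 2·4^4 + 2·4^2 + 2·4 + 2; = 554; G_2 = 554−1 = 553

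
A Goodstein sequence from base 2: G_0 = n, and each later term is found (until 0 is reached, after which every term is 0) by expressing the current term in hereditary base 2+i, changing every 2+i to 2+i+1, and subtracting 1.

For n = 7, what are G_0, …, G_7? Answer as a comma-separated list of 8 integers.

(0) 7|_2 = 2^2 + 2 + 1 ↦ 3^3 + 3 + 1|_3 = 31 ⇒ 30
(1) 30|_3 = 3^3 + 3 ↦ 4^4 + 4|_4 = 260 ⇒ 259
(2) 259|_4 = 4^4 + 3 ↦ 5^5 + 3|_5 = 3128 ⇒ 3127
(3) 3127|_5 = 5^5 + 2 ↦ 6^6 + 2|_6 = 46658 ⇒ 46657
(4) 46657|_6 = 6^6 + 1 ↦ 7^7 + 1|_7 = 823544 ⇒ 823543
(5) 823543|_7 = 7^7 ↦ 8^8|_8 = 16777216 ⇒ 16777215
(6) 16777215|_8 = 7·8^7 + 7·8^6 + 7·8^5 + 7·8^4 + 7·8^3 + 7·8^2 + 7·8 + 7 ↦ 7·9^7 + 7·9^6 + 7·9^5 + 7·9^4 + 7·9^3 + 7·9^2 + 7·9 + 7|_9 = 37665880 ⇒ 37665879

7, 30, 259, 3127, 46657, 823543, 16777215, 37665879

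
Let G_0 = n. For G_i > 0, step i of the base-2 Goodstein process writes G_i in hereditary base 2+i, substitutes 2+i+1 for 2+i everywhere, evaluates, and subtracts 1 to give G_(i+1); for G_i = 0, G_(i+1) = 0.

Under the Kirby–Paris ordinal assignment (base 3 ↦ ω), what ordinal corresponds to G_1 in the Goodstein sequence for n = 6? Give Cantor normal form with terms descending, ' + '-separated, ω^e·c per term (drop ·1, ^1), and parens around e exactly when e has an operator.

ω^ω + 2

G_0 = 6. HB_2(6) = 2^2 + 2. Bump = 30. G_1 = 29.
G_1 = 29. HB_3(29) = 3^3 + 2. Bump = 258. G_2 = 257.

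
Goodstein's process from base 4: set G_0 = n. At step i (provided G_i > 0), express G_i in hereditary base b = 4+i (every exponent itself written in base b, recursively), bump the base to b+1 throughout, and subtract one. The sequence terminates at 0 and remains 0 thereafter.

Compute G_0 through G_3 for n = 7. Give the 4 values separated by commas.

i=0: 7 = 4 + 3 (b=4); 4→5: 5 + 3 = 8; 8−1 = 7
i=1: 7 = 5 + 2 (b=5); 5→6: 6 + 2 = 8; 8−1 = 7
i=2: 7 = 6 + 1 (b=6); 6→7: 7 + 1 = 8; 8−1 = 7

7, 7, 7, 7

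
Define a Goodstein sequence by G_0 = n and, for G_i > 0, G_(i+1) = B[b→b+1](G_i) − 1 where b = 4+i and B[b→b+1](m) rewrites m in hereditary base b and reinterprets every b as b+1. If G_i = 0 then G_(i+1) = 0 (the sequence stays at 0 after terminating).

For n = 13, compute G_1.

15

(0) 13|_4 = 3·4 + 1 ↦ 3·5 + 1|_5 = 16 ⇒ 15
(1) 15|_5 = 3·5 ↦ 3·6|_6 = 18 ⇒ 17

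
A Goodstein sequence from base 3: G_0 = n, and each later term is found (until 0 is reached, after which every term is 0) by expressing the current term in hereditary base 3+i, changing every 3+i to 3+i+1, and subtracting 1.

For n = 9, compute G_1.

i=0: 9 = 3^2 (b=3); 3→4: 4^2 = 16; 16−1 = 15
i=1: 15 = 3·4 + 3 (b=4); 4→5: 3·5 + 3 = 18; 18−1 = 17

15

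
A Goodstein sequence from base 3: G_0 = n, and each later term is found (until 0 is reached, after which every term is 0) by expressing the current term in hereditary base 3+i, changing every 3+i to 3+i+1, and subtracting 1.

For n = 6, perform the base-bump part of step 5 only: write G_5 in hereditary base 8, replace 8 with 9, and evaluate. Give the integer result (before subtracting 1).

7

G_0=6  [base 3] 2·3  →[3↦4]→  2·4 = 8  −1 ⇒ G_1=7
G_1=7  [base 4] 4 + 3  →[4↦5]→  5 + 3 = 8  −1 ⇒ G_2=7
G_2=7  [base 5] 5 + 2  →[5↦6]→  6 + 2 = 8  −1 ⇒ G_3=7
G_3=7  [base 6] 6 + 1  →[6↦7]→  7 + 1 = 8  −1 ⇒ G_4=7
G_4=7  [base 7] 7  →[7↦8]→  8 = 8  −1 ⇒ G_5=7
G_5=7  [base 8] 7  →[8↦9]→  7 = 7  −1 ⇒ G_6=6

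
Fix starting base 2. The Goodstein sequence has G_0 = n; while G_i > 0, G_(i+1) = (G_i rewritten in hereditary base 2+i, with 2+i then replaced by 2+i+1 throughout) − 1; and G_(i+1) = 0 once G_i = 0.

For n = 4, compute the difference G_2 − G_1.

step 0: 4 = 2^2; sub 3 for 2: 3^3; = 27; G_1 = 27−1 = 26
step 1: 26 = 2·3^2 + 2·3 + 2; sub 4 for 3: 2·4^2 + 2·4 + 2; = 42; G_2 = 42−1 = 41

15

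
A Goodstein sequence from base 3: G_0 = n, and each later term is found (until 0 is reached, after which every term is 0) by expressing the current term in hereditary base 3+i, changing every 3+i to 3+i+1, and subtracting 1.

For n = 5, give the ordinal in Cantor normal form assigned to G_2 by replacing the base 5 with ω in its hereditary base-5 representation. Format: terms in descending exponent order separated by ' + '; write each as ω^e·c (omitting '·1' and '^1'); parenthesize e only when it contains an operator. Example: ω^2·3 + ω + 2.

ω

step 0: 5 = 3 + 2; sub 4 for 3: 4 + 2; = 6; G_1 = 6−1 = 5
step 1: 5 = 4 + 1; sub 5 for 4: 5 + 1; = 6; G_2 = 6−1 = 5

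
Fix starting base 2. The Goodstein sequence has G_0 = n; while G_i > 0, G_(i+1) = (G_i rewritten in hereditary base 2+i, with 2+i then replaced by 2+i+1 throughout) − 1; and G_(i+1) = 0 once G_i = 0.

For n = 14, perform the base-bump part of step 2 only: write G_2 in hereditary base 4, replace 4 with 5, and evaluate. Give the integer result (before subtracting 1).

(0) 14|_2 = 2^(2 + 1) + 2^2 + 2 ↦ 3^(3 + 1) + 3^3 + 3|_3 = 111 ⇒ 110
(1) 110|_3 = 3^(3 + 1) + 3^3 + 2 ↦ 4^(4 + 1) + 4^4 + 2|_4 = 1282 ⇒ 1281
(2) 1281|_4 = 4^(4 + 1) + 4^4 + 1 ↦ 5^(5 + 1) + 5^5 + 1|_5 = 18751 ⇒ 18750

18751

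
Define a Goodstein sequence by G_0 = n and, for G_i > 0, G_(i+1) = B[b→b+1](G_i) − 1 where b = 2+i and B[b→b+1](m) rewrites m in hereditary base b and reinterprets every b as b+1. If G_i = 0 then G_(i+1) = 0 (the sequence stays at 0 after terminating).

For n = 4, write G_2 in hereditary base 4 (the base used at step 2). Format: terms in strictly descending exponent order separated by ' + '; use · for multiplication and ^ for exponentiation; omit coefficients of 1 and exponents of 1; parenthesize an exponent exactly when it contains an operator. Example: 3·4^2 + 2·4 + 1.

step 0: 4 = 2^2; sub 3 for 2: 3^3; = 27; G_1 = 27−1 = 26
step 1: 26 = 2·3^2 + 2·3 + 2; sub 4 for 3: 2·4^2 + 2·4 + 2; = 42; G_2 = 42−1 = 41
step 2: 41 = 2·4^2 + 2·4 + 1; sub 5 for 4: 2·5^2 + 2·5 + 1; = 61; G_3 = 61−1 = 60

2·4^2 + 2·4 + 1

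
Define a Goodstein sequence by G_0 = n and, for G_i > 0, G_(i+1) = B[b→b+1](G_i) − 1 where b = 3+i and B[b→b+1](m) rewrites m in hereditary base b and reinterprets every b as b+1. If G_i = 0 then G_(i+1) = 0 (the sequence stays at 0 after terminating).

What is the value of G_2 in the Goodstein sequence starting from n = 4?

4

step 0: 4 = 3 + 1; sub 4 for 3: 4 + 1; = 5; G_1 = 5−1 = 4
step 1: 4 = 4; sub 5 for 4: 5; = 5; G_2 = 5−1 = 4
step 2: 4 = 4; sub 6 for 5: 4; = 4; G_3 = 4−1 = 3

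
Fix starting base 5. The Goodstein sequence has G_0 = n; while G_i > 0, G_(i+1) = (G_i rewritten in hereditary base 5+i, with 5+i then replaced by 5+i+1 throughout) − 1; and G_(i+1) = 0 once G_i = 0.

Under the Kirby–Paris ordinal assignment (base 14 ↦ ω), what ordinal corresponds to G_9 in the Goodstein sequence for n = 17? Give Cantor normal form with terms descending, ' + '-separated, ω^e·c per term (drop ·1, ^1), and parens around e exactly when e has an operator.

ω·2 + 1

step 0: 17 = 3·5 + 2; sub 6 for 5: 3·6 + 2; = 20; G_1 = 20−1 = 19
step 1: 19 = 3·6 + 1; sub 7 for 6: 3·7 + 1; = 22; G_2 = 22−1 = 21
step 2: 21 = 3·7; sub 8 for 7: 3·8; = 24; G_3 = 24−1 = 23
step 3: 23 = 2·8 + 7; sub 9 for 8: 2·9 + 7; = 25; G_4 = 25−1 = 24
step 4: 24 = 2·9 + 6; sub 10 for 9: 2·10 + 6; = 26; G_5 = 26−1 = 25
step 5: 25 = 2·10 + 5; sub 11 for 10: 2·11 + 5; = 27; G_6 = 27−1 = 26
step 6: 26 = 2·11 + 4; sub 12 for 11: 2·12 + 4; = 28; G_7 = 28−1 = 27
step 7: 27 = 2·12 + 3; sub 13 for 12: 2·13 + 3; = 29; G_8 = 29−1 = 28
step 8: 28 = 2·13 + 2; sub 14 for 13: 2·14 + 2; = 30; G_9 = 30−1 = 29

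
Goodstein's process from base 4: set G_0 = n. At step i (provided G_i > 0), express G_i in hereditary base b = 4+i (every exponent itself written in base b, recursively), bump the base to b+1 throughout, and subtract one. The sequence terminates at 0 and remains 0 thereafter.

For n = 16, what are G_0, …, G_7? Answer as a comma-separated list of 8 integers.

G_0=16  [base 4] 4^2  →[4↦5]→  5^2 = 25  −1 ⇒ G_1=24
G_1=24  [base 5] 4·5 + 4  →[5↦6]→  4·6 + 4 = 28  −1 ⇒ G_2=27
G_2=27  [base 6] 4·6 + 3  →[6↦7]→  4·7 + 3 = 31  −1 ⇒ G_3=30
G_3=30  [base 7] 4·7 + 2  →[7↦8]→  4·8 + 2 = 34  −1 ⇒ G_4=33
G_4=33  [base 8] 4·8 + 1  →[8↦9]→  4·9 + 1 = 37  −1 ⇒ G_5=36
G_5=36  [base 9] 4·9  →[9↦10]→  4·10 = 40  −1 ⇒ G_6=39
G_6=39  [base 10] 3·10 + 9  →[10↦11]→  3·11 + 9 = 42  −1 ⇒ G_7=41

16, 24, 27, 30, 33, 36, 39, 41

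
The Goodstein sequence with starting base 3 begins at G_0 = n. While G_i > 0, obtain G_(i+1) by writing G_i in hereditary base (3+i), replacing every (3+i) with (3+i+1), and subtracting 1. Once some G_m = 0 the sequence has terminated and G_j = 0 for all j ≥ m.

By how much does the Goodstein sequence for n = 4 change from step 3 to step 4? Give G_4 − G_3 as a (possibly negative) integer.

base 3: 4 = 3 + 1; at 4: 4 + 1 = 5; next = 4
base 4: 4 = 4; at 5: 5 = 5; next = 4
base 5: 4 = 4; at 6: 4 = 4; next = 3
base 6: 3 = 3; at 7: 3 = 3; next = 2

-1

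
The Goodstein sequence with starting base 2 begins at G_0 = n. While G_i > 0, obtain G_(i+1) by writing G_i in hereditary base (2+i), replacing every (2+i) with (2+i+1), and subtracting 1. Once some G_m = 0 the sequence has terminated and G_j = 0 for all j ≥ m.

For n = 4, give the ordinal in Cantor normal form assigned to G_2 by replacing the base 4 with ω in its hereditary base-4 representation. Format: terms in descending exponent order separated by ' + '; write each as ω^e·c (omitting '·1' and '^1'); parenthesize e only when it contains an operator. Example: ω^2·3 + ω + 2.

ω^2·2 + ω·2 + 1

4 —HB2→ 2^2 —bump→ 3^3 = 27 —(−1)→ 26
26 —HB3→ 2·3^2 + 2·3 + 2 —bump→ 2·4^2 + 2·4 + 2 = 42 —(−1)→ 41
41 —HB4→ 2·4^2 + 2·4 + 1 —bump→ 2·5^2 + 2·5 + 1 = 61 —(−1)→ 60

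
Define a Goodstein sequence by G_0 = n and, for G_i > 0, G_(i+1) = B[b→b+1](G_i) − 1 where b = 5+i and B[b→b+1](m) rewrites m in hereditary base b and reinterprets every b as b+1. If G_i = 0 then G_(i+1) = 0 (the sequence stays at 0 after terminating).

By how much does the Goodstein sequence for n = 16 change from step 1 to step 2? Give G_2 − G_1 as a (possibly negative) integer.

G_0 = 16. HB_5(16) = 3·5 + 1. Bump = 19. G_1 = 18.
G_1 = 18. HB_6(18) = 3·6. Bump = 21. G_2 = 20.

2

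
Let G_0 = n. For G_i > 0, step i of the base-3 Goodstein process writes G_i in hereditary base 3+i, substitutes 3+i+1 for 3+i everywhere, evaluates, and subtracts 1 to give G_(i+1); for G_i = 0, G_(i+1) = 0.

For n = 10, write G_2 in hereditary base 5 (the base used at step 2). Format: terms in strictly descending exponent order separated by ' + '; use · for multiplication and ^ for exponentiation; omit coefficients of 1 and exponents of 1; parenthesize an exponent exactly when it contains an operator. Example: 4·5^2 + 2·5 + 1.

[0] 10 ≡ 3^2 + 1 (base 3). Lift 4: 17. −1: 16.
[1] 16 ≡ 4^2 (base 4). Lift 5: 25. −1: 24.
[2] 24 ≡ 4·5 + 4 (base 5). Lift 6: 28. −1: 27.

4·5 + 4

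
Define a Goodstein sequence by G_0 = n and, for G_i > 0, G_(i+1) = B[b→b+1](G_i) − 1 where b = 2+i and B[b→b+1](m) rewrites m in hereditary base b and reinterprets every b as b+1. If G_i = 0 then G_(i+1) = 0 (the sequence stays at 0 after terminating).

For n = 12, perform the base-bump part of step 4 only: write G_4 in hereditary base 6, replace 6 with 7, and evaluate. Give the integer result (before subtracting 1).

5764911

G_0=12  [base 2] 2^(2 + 1) + 2^2  →[2↦3]→  3^(3 + 1) + 3^3 = 108  −1 ⇒ G_1=107
G_1=107  [base 3] 3^(3 + 1) + 2·3^2 + 2·3 + 2  →[3↦4]→  4^(4 + 1) + 2·4^2 + 2·4 + 2 = 1066  −1 ⇒ G_2=1065
G_2=1065  [base 4] 4^(4 + 1) + 2·4^2 + 2·4 + 1  →[4↦5]→  5^(5 + 1) + 2·5^2 + 2·5 + 1 = 15686  −1 ⇒ G_3=15685
G_3=15685  [base 5] 5^(5 + 1) + 2·5^2 + 2·5  →[5↦6]→  6^(6 + 1) + 2·6^2 + 2·6 = 280020  −1 ⇒ G_4=280019
G_4=280019  [base 6] 6^(6 + 1) + 2·6^2 + 6 + 5  →[6↦7]→  7^(7 + 1) + 2·7^2 + 7 + 5 = 5764911  −1 ⇒ G_5=5764910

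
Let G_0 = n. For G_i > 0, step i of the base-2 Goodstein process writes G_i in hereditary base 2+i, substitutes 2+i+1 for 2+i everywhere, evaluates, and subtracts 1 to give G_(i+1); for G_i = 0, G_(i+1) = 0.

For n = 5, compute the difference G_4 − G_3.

308

G_0=5  [base 2] 2^2 + 1  →[2↦3]→  3^3 + 1 = 28  −1 ⇒ G_1=27
G_1=27  [base 3] 3^3  →[3↦4]→  4^4 = 256  −1 ⇒ G_2=255
G_2=255  [base 4] 3·4^3 + 3·4^2 + 3·4 + 3  →[4↦5]→  3·5^3 + 3·5^2 + 3·5 + 3 = 468  −1 ⇒ G_3=467
G_3=467  [base 5] 3·5^3 + 3·5^2 + 3·5 + 2  →[5↦6]→  3·6^3 + 3·6^2 + 3·6 + 2 = 776  −1 ⇒ G_4=775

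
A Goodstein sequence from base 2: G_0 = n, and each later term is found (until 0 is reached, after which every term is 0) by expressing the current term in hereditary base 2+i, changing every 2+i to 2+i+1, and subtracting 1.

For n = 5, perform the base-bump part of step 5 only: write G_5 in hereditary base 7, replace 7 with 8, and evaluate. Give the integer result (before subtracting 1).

base 2: 5 = 2^2 + 1; at 3: 3^3 + 1 = 28; next = 27
base 3: 27 = 3^3; at 4: 4^4 = 256; next = 255
base 4: 255 = 3·4^3 + 3·4^2 + 3·4 + 3; at 5: 3·5^3 + 3·5^2 + 3·5 + 3 = 468; next = 467
base 5: 467 = 3·5^3 + 3·5^2 + 3·5 + 2; at 6: 3·6^3 + 3·6^2 + 3·6 + 2 = 776; next = 775
base 6: 775 = 3·6^3 + 3·6^2 + 3·6 + 1; at 7: 3·7^3 + 3·7^2 + 3·7 + 1 = 1198; next = 1197

1752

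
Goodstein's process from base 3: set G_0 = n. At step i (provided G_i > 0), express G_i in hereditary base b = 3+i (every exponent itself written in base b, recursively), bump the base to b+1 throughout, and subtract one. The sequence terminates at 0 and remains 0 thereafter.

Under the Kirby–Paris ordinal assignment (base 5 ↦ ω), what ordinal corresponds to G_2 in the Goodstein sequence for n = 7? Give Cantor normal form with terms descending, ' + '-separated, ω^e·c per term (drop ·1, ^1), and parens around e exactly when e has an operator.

G_0 = 7. HB_3(7) = 2·3 + 1. Bump = 9. G_1 = 8.
G_1 = 8. HB_4(8) = 2·4. Bump = 10. G_2 = 9.

ω + 4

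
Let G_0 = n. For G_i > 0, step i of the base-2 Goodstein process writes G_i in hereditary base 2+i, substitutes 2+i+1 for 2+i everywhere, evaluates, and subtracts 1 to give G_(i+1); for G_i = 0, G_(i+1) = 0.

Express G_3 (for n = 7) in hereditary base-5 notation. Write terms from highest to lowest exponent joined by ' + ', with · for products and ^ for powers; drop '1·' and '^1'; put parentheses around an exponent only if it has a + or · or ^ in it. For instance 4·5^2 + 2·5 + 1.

7 —HB2→ 2^2 + 2 + 1 —bump→ 3^3 + 3 + 1 = 31 —(−1)→ 30
30 —HB3→ 3^3 + 3 —bump→ 4^4 + 4 = 260 —(−1)→ 259
259 —HB4→ 4^4 + 3 —bump→ 5^5 + 3 = 3128 —(−1)→ 3127

5^5 + 2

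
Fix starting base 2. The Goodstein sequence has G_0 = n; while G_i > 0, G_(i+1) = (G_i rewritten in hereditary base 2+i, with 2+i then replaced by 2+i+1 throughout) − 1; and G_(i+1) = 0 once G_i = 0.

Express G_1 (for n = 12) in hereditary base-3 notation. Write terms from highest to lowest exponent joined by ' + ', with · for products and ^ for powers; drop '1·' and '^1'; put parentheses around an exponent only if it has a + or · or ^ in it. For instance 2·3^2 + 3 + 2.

3^(3 + 1) + 2·3^2 + 2·3 + 2

12 —HB2→ 2^(2 + 1) + 2^2 —bump→ 3^(3 + 1) + 3^3 = 108 —(−1)→ 107
107 —HB3→ 3^(3 + 1) + 2·3^2 + 2·3 + 2 —bump→ 4^(4 + 1) + 2·4^2 + 2·4 + 2 = 1066 —(−1)→ 1065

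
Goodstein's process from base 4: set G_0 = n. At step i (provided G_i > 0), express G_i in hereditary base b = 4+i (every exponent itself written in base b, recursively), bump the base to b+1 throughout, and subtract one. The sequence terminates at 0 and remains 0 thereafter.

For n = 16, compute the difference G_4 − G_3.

G_0=16  [base 4] 4^2  →[4↦5]→  5^2 = 25  −1 ⇒ G_1=24
G_1=24  [base 5] 4·5 + 4  →[5↦6]→  4·6 + 4 = 28  −1 ⇒ G_2=27
G_2=27  [base 6] 4·6 + 3  →[6↦7]→  4·7 + 3 = 31  −1 ⇒ G_3=30
G_3=30  [base 7] 4·7 + 2  →[7↦8]→  4·8 + 2 = 34  −1 ⇒ G_4=33

3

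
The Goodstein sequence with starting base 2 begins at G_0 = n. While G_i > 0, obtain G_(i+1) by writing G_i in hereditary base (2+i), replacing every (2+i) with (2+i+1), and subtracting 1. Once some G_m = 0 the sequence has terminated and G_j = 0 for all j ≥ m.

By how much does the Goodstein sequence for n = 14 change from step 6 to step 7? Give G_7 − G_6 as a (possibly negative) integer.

14 —HB2→ 2^(2 + 1) + 2^2 + 2 —bump→ 3^(3 + 1) + 3^3 + 3 = 111 —(−1)→ 110
110 —HB3→ 3^(3 + 1) + 3^3 + 2 —bump→ 4^(4 + 1) + 4^4 + 2 = 1282 —(−1)→ 1281
1281 —HB4→ 4^(4 + 1) + 4^4 + 1 —bump→ 5^(5 + 1) + 5^5 + 1 = 18751 —(−1)→ 18750
18750 —HB5→ 5^(5 + 1) + 5^5 —bump→ 6^(6 + 1) + 6^6 = 326592 —(−1)→ 326591
326591 —HB6→ 6^(6 + 1) + 5·6^5 + 5·6^4 + 5·6^3 + 5·6^2 + 5·6 + 5 —bump→ 7^(7 + 1) + 5·7^5 + 5·7^4 + 5·7^3 + 5·7^2 + 5·7 + 5 = 5862841 —(−1)→ 5862840
5862840 —HB7→ 7^(7 + 1) + 5·7^5 + 5·7^4 + 5·7^3 + 5·7^2 + 5·7 + 4 —bump→ 8^(8 + 1) + 5·8^5 + 5·8^4 + 5·8^3 + 5·8^2 + 5·8 + 4 = 134404972 —(−1)→ 134404971
134404971 —HB8→ 8^(8 + 1) + 5·8^5 + 5·8^4 + 5·8^3 + 5·8^2 + 5·8 + 3 —bump→ 9^(9 + 1) + 5·9^5 + 5·9^4 + 5·9^3 + 5·9^2 + 5·9 + 3 = 3487116549 —(−1)→ 3487116548

3352711577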